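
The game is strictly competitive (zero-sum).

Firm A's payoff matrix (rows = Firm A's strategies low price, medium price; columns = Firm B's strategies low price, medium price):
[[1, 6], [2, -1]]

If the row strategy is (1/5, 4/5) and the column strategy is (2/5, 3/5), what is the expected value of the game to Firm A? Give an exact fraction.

24/25

Against (2/5, 3/5), each row's expected payoff is low price: 4; medium price: 1/5.
Taking the (1/5, 4/5)-weighted average: (1/5)·(4) + (4/5)·(1/5) = 24/25.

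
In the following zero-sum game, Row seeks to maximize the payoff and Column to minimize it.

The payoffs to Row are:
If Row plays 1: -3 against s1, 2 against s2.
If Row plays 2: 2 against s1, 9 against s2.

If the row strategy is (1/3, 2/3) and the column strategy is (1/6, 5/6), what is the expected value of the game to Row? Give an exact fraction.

101/18

Against (1/6, 5/6), each row's expected payoff is 1: 7/6; 2: 47/6.
Taking the (1/3, 2/3)-weighted average: (1/3)·(7/6) + (2/3)·(47/6) = 101/18.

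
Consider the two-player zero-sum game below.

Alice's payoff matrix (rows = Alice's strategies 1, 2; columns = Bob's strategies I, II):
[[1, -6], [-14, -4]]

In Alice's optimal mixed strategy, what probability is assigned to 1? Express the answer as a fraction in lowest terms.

Row minima are -6 and -14, so Alice's maximin is -6; column maxima are 1 and -4, so Bob's minimax is -4. These differ, so the equilibrium is in mixed strategies.
Let Alice play 1 with probability p. Bob is indifferent when p − 14(1−p) = −6p − 4(1−p), giving p = 10/17.

10/17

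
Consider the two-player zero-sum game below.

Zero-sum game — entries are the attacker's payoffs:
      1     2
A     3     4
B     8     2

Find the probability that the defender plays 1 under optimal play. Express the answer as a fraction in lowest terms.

Row minima are 3 and 2, so the attacker's maximin is 3; column maxima are 8 and 4, so the defender's minimax is 4. These differ, so the equilibrium is in mixed strategies.
Let the defender play 1 with probability q. The attacker is indifferent when 3q + 4(1−q) = 8q + 2(1−q), giving q = 2/7.

2/7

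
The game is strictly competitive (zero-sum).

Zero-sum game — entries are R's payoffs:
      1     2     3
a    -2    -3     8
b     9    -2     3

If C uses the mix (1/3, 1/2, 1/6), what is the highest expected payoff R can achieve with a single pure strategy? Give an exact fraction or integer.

a: (-2)·(1/3) + (-3)·(1/2) + (8)·(1/6) = -5/6.
b: (9)·(1/3) + (-2)·(1/2) + (3)·(1/6) = 5/2.
The best pure response is b with expected payoff 5/2.

5/2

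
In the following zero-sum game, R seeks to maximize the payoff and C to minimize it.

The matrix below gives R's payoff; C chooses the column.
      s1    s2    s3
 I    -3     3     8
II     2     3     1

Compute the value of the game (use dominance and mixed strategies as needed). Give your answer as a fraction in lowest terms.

Column s2 is strictly dominated by s1 for C (it gives R more in every row).
The remaining 2×2 game on (I, II) × (s1, s3) has no saddle point. Let R play I with probability p; indifference gives −3p + 2(1−p) = 8p + (1−p), so p = 1/12.
Similarly C's optimal q on s1 is 7/12, and the value is -3·(7/12) + (8)·(5/12) = 19/12.

19/12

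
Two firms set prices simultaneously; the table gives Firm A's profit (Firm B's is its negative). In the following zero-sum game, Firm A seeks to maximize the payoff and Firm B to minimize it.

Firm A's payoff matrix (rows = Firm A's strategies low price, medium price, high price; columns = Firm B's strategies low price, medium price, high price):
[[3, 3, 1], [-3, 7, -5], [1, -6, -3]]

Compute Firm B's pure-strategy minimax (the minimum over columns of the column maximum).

The worst case (largest entry) in each column is low price: 3, medium price: 7, high price: 1.
The best (smallest) of these is 1.

1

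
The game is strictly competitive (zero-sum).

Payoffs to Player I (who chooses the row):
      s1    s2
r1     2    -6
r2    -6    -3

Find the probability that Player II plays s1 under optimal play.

Row minima are -6 and -6, so Player I's maximin is -6; column maxima are 2 and -3, so Player II's minimax is -3. These differ, so the equilibrium is in mixed strategies.
Let Player II play s1 with probability q. Player I is indifferent when 2q − 6(1−q) = −6q − 3(1−q), giving q = 3/11.

3/11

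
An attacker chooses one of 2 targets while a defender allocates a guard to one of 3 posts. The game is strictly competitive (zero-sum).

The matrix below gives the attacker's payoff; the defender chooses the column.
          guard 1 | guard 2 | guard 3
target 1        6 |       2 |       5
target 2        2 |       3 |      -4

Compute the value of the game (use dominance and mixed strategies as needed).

23/10

Column guard 1 is strictly dominated by guard 3 for the defender (it gives the attacker more in every row).
The remaining 2×2 game on (target 1, target 2) × (guard 2, guard 3) has no saddle point. Let the attacker play target 1 with probability p; indifference gives 2p + 3(1−p) = 5p − 4(1−p), so p = 7/10.
Similarly the defender's optimal q on guard 2 is 9/10, and the value is 2·(9/10) + (5)·(1/10) = 23/10.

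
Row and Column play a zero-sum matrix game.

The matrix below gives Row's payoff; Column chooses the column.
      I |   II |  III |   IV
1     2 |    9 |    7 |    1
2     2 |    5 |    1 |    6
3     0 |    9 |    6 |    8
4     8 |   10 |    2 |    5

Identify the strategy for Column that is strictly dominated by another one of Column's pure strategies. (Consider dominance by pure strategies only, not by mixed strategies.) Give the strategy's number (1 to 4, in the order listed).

2

Column prefers columns that give Row less. Compare II with I: 2 < 9, 2 < 5, 0 < 9, 8 < 10.
So I strictly dominates II for Column; II is strictly dominated.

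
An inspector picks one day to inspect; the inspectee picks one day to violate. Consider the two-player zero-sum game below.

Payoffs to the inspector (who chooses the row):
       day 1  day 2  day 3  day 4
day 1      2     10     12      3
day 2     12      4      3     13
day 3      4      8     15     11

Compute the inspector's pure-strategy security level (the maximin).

4

The worst-case payoff for each row is day 1: 2, day 2: 3, day 3: 4.
The best of these is 4.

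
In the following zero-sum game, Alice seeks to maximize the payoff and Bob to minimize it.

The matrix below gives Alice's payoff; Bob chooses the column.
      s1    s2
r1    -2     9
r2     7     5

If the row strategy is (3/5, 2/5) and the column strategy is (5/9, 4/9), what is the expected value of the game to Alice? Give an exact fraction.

Against (5/9, 4/9), each row's expected payoff is r1: 26/9; r2: 55/9.
Taking the (3/5, 2/5)-weighted average: (3/5)·(26/9) + (2/5)·(55/9) = 188/45.

188/45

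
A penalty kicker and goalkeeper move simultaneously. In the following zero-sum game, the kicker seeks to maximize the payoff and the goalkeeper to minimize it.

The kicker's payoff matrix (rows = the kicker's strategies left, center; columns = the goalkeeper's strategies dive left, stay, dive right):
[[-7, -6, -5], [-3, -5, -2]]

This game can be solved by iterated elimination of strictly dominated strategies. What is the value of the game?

-5

Column dive right is strictly dominated by dive left for the goalkeeper (-7<-5, -3<-2); eliminate dive right.
Row left is strictly dominated by row center (-3>-7, -5>-6); eliminate left.
Column dive left is strictly dominated by stay for the goalkeeper (-5<-3); eliminate dive left.
Only (center, stay) remains, with payoff -5.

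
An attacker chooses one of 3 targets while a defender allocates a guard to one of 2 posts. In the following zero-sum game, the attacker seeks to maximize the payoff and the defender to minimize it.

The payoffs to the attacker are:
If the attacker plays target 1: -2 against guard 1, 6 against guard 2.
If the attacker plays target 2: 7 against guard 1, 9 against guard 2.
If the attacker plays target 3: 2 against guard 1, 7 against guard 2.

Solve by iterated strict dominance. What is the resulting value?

Column guard 2 is strictly dominated by guard 1 for the defender (-2<6, 7<9, 2<7); eliminate guard 2.
Row target 1 is strictly dominated by row target 2 (7>-2); eliminate target 1.
Row target 3 is strictly dominated by row target 2 (7>2); eliminate target 3.
Only (target 2, guard 1) remains, with payoff 7.

7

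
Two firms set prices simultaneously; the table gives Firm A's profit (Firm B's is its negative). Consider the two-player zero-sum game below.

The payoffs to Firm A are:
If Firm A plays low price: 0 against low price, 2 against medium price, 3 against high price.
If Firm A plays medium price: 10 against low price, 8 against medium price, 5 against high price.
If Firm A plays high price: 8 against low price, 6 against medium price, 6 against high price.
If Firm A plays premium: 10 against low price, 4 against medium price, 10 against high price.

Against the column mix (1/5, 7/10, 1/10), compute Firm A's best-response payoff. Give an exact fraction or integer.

low price: (0)·(1/5) + (2)·(7/10) + (3)·(1/10) = 17/10.
medium price: (10)·(1/5) + (8)·(7/10) + (5)·(1/10) = 81/10.
high price: (8)·(1/5) + (6)·(7/10) + (6)·(1/10) = 32/5.
premium: (10)·(1/5) + (4)·(7/10) + (10)·(1/10) = 29/5.
The best pure response is medium price with expected payoff 81/10.

81/10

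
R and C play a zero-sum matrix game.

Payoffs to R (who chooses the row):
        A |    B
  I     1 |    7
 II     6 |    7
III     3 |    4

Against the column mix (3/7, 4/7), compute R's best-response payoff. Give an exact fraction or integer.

I: (1)·(3/7) + (7)·(4/7) = 31/7.
II: (6)·(3/7) + (7)·(4/7) = 46/7.
III: (3)·(3/7) + (4)·(4/7) = 25/7.
The best pure response is II with expected payoff 46/7.

46/7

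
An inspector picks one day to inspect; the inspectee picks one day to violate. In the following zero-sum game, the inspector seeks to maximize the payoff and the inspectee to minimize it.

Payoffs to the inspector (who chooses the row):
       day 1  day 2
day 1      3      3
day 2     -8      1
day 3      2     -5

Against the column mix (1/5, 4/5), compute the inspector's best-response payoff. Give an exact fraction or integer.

day 1: (3)·(1/5) + (3)·(4/5) = 3.
day 2: (-8)·(1/5) + (1)·(4/5) = -4/5.
day 3: (2)·(1/5) + (-5)·(4/5) = -18/5.
The best pure response is day 1 with expected payoff 3.

3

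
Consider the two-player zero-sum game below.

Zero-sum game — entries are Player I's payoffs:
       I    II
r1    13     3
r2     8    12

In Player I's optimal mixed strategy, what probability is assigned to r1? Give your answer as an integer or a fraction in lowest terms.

Row minima are 3 and 8, so Player I's maximin is 8; column maxima are 13 and 12, so Player II's minimax is 12. These differ, so the equilibrium is in mixed strategies.
Let Player I play r1 with probability p. Player II is indifferent when 13p + 8(1−p) = 3p + 12(1−p), giving p = 2/7.

2/7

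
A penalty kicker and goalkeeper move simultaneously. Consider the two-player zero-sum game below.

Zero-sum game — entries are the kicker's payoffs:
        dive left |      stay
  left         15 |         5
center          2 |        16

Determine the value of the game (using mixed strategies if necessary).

Row minima are 5 and 2, so the kicker's maximin is 5; column maxima are 15 and 16, so the goalkeeper's minimax is 15. These differ, so the equilibrium is in mixed strategies.
Let the kicker play left with probability p. The goalkeeper is indifferent when 15p + 2(1−p) = 5p + 16(1−p), giving p = 7/12.
Let the goalkeeper play dive left with probability q. The kicker is indifferent when 15q + 5(1−q) = 2q + 16(1−q), giving q = 11/24.
The value is 15·(11/24) + (5)·(13/24) = 115/12.

115/12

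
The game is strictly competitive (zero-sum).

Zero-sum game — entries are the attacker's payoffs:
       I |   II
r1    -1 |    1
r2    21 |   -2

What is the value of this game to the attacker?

Row minima are -1 and -2, so the attacker's maximin is -1; column maxima are 21 and 1, so the defender's minimax is 1. These differ, so the equilibrium is in mixed strategies.
Let the attacker play r1 with probability p. The defender is indifferent when −p + 21(1−p) = p − 2(1−p), giving p = 23/25.
Let the defender play I with probability q. The attacker is indifferent when −q + (1−q) = 21q − 2(1−q), giving q = 3/25.
The value is -1·(3/25) + (1)·(22/25) = 19/25.

19/25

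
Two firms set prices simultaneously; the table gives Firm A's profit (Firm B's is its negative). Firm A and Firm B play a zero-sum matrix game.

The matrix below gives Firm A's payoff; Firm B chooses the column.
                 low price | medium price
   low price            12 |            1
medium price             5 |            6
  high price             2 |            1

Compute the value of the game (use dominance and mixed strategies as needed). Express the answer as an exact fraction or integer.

67/12

Row high price is strictly dominated by row medium price, so Firm A never plays it.
The remaining 2×2 game on (low price, medium price) × (low price, medium price) has no saddle point. Let Firm A play low price with probability p; indifference gives 12p + 5(1−p) = p + 6(1−p), so p = 1/12.
Similarly Firm B's optimal q on low price is 5/12, and the value is 12·(5/12) + (1)·(7/12) = 67/12.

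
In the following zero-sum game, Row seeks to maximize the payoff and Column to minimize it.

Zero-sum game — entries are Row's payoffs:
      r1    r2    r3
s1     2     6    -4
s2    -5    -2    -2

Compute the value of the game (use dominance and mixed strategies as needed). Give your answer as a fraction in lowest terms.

Column r2 is strictly dominated by r1 for Column (it gives Row more in every row).
The remaining 2×2 game on (s1, s2) × (r1, r3) has no saddle point. Let Row play s1 with probability p; indifference gives 2p − 5(1−p) = −4p − 2(1−p), so p = 1/3.
Similarly Column's optimal q on r1 is 2/9, and the value is 2·(2/9) + (-4)·(7/9) = -8/3.

-8/3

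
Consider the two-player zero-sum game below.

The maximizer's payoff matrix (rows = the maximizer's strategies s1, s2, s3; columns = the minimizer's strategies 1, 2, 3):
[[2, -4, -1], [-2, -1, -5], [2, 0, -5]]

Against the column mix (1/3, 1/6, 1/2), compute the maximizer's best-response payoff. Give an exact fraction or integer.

-1/2

s1: (2)·(1/3) + (-4)·(1/6) + (-1)·(1/2) = -1/2.
s2: (-2)·(1/3) + (-1)·(1/6) + (-5)·(1/2) = -10/3.
s3: (2)·(1/3) + (0)·(1/6) + (-5)·(1/2) = -11/6.
The best pure response is s1 with expected payoff -1/2.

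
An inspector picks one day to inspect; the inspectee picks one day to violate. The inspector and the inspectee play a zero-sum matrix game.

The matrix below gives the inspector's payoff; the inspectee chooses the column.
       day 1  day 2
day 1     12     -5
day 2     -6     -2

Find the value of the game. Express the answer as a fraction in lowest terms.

-18/7

Row minima are -5 and -6, so the inspector's maximin is -5; column maxima are 12 and -2, so the inspectee's minimax is -2. These differ, so the equilibrium is in mixed strategies.
Let the inspector play day 1 with probability p. The inspectee is indifferent when 12p − 6(1−p) = −5p − 2(1−p), giving p = 4/21.
Let the inspectee play day 1 with probability q. The inspector is indifferent when 12q − 5(1−q) = −6q − 2(1−q), giving q = 1/7.
The value is 12·(1/7) + (-5)·(6/7) = -18/7.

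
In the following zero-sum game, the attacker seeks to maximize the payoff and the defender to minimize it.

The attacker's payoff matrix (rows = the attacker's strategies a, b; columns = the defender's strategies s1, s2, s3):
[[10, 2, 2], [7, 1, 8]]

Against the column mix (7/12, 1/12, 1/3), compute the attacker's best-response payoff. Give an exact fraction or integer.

a: (10)·(7/12) + (2)·(1/12) + (2)·(1/3) = 20/3.
b: (7)·(7/12) + (1)·(1/12) + (8)·(1/3) = 41/6.
The best pure response is b with expected payoff 41/6.

41/6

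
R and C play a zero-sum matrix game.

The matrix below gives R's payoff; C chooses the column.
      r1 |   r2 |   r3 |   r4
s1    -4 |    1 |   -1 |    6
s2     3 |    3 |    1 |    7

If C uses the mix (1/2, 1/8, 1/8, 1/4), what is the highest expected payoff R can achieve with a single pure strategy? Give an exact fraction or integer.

15/4

s1: (-4)·(1/2) + (1)·(1/8) + (-1)·(1/8) + (6)·(1/4) = -1/2.
s2: (3)·(1/2) + (3)·(1/8) + (1)·(1/8) + (7)·(1/4) = 15/4.
The best pure response is s2 with expected payoff 15/4.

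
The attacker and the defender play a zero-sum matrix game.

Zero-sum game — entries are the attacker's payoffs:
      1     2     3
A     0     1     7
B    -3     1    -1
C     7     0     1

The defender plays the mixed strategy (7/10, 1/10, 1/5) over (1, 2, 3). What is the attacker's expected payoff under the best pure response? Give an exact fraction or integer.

51/10

A: (0)·(7/10) + (1)·(1/10) + (7)·(1/5) = 3/2.
B: (-3)·(7/10) + (1)·(1/10) + (-1)·(1/5) = -11/5.
C: (7)·(7/10) + (0)·(1/10) + (1)·(1/5) = 51/10.
The best pure response is C with expected payoff 51/10.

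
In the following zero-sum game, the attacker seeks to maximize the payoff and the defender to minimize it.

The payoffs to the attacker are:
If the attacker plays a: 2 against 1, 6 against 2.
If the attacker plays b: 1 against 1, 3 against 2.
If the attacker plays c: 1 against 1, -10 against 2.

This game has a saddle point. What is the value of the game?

2

Row minima: 2, 1, -10 → the attacker's maximin is 2.
Column maxima: 2, 6 → the defender's minimax is 2.
They coincide at (a, 1), so the value is 2.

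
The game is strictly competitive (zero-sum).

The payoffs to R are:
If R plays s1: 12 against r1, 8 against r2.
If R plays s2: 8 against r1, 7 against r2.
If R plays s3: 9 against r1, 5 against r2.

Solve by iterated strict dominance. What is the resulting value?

Column r1 is strictly dominated by r2 for C (8<12, 7<8, 5<9); eliminate r1.
Row s3 is strictly dominated by row s1 (8>5); eliminate s3.
Row s2 is strictly dominated by row s1 (8>7); eliminate s2.
Only (s1, r2) remains, with payoff 8.

8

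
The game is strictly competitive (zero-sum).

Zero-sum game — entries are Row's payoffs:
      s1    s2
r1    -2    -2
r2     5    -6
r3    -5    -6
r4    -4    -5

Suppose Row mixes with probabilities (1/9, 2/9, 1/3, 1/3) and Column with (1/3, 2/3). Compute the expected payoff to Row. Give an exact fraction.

Against (1/3, 2/3), each row's expected payoff is r1: -2; r2: -7/3; r3: -17/3; r4: -14/3.
Taking the (1/9, 2/9, 1/3, 1/3)-weighted average: (1/9)·(-2) + (2/9)·(-7/3) + (1/3)·(-17/3) + (1/3)·(-14/3) = -113/27.

-113/27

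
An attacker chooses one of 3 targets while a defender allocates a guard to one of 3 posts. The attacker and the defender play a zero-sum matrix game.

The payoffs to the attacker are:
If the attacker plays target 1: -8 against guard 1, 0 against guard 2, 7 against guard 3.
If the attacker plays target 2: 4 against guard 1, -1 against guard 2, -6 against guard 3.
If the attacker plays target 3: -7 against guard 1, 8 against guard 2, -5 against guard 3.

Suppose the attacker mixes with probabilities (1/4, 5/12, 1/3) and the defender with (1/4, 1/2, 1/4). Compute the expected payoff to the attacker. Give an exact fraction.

Against (1/4, 1/2, 1/4), each row's expected payoff is target 1: -1/4; target 2: -1; target 3: 1.
Taking the (1/4, 5/12, 1/3)-weighted average: (1/4)·(-1/4) + (5/12)·(-1) + (1/3)·(1) = -7/48.

-7/48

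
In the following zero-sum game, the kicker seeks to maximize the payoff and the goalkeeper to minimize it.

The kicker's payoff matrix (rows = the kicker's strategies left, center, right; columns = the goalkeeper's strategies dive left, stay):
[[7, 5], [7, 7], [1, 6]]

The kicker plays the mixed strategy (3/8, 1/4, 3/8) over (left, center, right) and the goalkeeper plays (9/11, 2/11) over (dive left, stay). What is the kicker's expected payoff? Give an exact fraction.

109/22

Against (9/11, 2/11), each row's expected payoff is left: 73/11; center: 7; right: 21/11.
Taking the (3/8, 1/4, 3/8)-weighted average: (3/8)·(73/11) + (1/4)·(7) + (3/8)·(21/11) = 109/22.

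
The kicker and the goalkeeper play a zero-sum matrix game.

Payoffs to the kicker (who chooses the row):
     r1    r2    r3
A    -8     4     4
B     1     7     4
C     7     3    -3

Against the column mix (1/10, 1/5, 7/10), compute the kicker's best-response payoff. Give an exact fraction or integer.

A: (-8)·(1/10) + (4)·(1/5) + (4)·(7/10) = 14/5.
B: (1)·(1/10) + (7)·(1/5) + (4)·(7/10) = 43/10.
C: (7)·(1/10) + (3)·(1/5) + (-3)·(7/10) = -4/5.
The best pure response is B with expected payoff 43/10.

43/10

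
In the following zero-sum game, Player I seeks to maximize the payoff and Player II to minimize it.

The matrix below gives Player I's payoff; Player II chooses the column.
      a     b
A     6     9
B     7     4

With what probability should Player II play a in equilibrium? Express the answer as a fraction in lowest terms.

5/6

Row minima are 6 and 4, so Player I's maximin is 6; column maxima are 7 and 9, so Player II's minimax is 7. These differ, so the equilibrium is in mixed strategies.
Let Player II play a with probability q. Player I is indifferent when 6q + 9(1−q) = 7q + 4(1−q), giving q = 5/6.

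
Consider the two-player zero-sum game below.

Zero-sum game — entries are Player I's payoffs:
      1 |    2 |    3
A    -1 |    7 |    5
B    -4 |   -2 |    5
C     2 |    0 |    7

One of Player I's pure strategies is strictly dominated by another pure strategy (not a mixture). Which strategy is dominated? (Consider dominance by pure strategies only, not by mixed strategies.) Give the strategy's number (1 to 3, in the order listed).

2

Compare B with C: 2 > -4, 0 > -2, 7 > 5.
So C strictly dominates B for Player I; B is strictly dominated.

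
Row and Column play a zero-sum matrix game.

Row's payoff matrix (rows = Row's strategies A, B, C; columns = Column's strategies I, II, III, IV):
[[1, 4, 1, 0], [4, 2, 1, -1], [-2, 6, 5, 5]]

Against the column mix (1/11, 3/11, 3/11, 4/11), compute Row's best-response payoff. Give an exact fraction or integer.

51/11

A: (1)·(1/11) + (4)·(3/11) + (1)·(3/11) + (0)·(4/11) = 16/11.
B: (4)·(1/11) + (2)·(3/11) + (1)·(3/11) + (-1)·(4/11) = 9/11.
C: (-2)·(1/11) + (6)·(3/11) + (5)·(3/11) + (5)·(4/11) = 51/11.
The best pure response is C with expected payoff 51/11.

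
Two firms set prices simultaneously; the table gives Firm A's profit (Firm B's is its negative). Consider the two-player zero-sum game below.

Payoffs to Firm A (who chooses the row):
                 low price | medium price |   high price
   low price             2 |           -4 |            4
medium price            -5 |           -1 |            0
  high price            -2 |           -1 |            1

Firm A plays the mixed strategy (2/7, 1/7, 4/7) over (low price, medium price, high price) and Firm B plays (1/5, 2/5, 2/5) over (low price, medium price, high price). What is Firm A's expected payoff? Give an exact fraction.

-11/35

Against (1/5, 2/5, 2/5), each row's expected payoff is low price: 2/5; medium price: -7/5; high price: -2/5.
Taking the (2/7, 1/7, 4/7)-weighted average: (2/7)·(2/5) + (1/7)·(-7/5) + (4/7)·(-2/5) = -11/35.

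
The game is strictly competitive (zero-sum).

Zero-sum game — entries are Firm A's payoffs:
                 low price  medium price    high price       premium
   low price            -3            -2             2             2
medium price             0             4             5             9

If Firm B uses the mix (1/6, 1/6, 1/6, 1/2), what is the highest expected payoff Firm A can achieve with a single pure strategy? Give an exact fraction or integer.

low price: (-3)·(1/6) + (-2)·(1/6) + (2)·(1/6) + (2)·(1/2) = 1/2.
medium price: (0)·(1/6) + (4)·(1/6) + (5)·(1/6) + (9)·(1/2) = 6.
The best pure response is medium price with expected payoff 6.

6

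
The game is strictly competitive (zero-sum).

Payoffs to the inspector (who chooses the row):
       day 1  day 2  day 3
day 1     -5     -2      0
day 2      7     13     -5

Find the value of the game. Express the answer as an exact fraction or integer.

-25/17

Column day 2 is strictly dominated by day 1 for the inspectee (it gives the inspector more in every row).
The remaining 2×2 game on (day 1, day 2) × (day 1, day 3) has no saddle point. Let the inspector play day 1 with probability p; indifference gives −5p + 7(1−p) = −5(1−p), so p = 12/17.
Similarly the inspectee's optimal q on day 1 is 5/17, and the value is -5·(5/17) + (0)·(12/17) = -25/17.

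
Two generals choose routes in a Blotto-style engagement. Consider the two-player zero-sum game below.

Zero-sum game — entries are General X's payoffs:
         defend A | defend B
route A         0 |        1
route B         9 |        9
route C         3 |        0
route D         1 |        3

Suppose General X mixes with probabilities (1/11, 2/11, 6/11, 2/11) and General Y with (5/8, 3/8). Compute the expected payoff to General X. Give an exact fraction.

265/88

Against (5/8, 3/8), each row's expected payoff is route A: 3/8; route B: 9; route C: 15/8; route D: 7/4.
Taking the (1/11, 2/11, 6/11, 2/11)-weighted average: (1/11)·(3/8) + (2/11)·(9) + (6/11)·(15/8) + (2/11)·(7/4) = 265/88.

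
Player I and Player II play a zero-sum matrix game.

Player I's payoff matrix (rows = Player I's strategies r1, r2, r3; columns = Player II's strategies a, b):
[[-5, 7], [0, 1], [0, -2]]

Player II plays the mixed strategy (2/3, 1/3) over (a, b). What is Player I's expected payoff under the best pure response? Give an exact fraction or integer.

1/3

r1: (-5)·(2/3) + (7)·(1/3) = -1.
r2: (0)·(2/3) + (1)·(1/3) = 1/3.
r3: (0)·(2/3) + (-2)·(1/3) = -2/3.
The best pure response is r2 with expected payoff 1/3.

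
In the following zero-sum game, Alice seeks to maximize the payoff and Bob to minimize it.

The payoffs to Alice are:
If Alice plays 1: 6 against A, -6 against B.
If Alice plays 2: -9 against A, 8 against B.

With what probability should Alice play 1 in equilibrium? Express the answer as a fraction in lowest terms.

17/29

Row minima are -6 and -9, so Alice's maximin is -6; column maxima are 6 and 8, so Bob's minimax is 6. These differ, so the equilibrium is in mixed strategies.
Let Alice play 1 with probability p. Bob is indifferent when 6p − 9(1−p) = −6p + 8(1−p), giving p = 17/29.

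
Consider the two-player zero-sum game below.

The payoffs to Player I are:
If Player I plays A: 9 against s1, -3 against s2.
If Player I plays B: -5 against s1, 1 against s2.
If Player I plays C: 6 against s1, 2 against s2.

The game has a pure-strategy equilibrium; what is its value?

Row minima: -3, -5, 2 → Player I's maximin is 2.
Column maxima: 9, 2 → Player II's minimax is 2.
They coincide at (C, s2), so the value is 2.

2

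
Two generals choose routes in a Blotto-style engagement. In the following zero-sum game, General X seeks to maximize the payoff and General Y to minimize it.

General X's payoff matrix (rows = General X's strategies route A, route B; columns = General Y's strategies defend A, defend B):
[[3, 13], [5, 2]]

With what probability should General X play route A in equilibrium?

Row minima are 3 and 2, so General X's maximin is 3; column maxima are 5 and 13, so General Y's minimax is 5. These differ, so the equilibrium is in mixed strategies.
Let General X play route A with probability p. General Y is indifferent when 3p + 5(1−p) = 13p + 2(1−p), giving p = 3/13.

3/13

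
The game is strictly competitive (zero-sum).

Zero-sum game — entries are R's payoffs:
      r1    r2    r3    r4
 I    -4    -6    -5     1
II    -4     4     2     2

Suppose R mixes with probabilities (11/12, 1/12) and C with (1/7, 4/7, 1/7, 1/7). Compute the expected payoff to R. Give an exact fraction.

Against (1/7, 4/7, 1/7, 1/7), each row's expected payoff is I: -32/7; II: 16/7.
Taking the (11/12, 1/12)-weighted average: (11/12)·(-32/7) + (1/12)·(16/7) = -4.

-4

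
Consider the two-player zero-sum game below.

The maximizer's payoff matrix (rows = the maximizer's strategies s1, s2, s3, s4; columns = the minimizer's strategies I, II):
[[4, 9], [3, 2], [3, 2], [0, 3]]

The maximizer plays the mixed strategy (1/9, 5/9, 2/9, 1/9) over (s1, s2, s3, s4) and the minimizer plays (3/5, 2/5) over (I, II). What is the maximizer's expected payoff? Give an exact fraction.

127/45

Against (3/5, 2/5), each row's expected payoff is s1: 6; s2: 13/5; s3: 13/5; s4: 6/5.
Taking the (1/9, 5/9, 2/9, 1/9)-weighted average: (1/9)·(6) + (5/9)·(13/5) + (2/9)·(13/5) + (1/9)·(6/5) = 127/45.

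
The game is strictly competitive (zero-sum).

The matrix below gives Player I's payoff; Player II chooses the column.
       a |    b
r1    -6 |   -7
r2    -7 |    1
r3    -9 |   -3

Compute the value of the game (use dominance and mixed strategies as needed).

Row r3 is strictly dominated by row r2, so Player I never plays it.
The remaining 2×2 game on (r1, r2) × (a, b) has no saddle point. Let Player I play r1 with probability p; indifference gives −6p − 7(1−p) = −7p + (1−p), so p = 8/9.
Similarly Player II's optimal q on a is 8/9, and the value is -6·(8/9) + (-7)·(1/9) = -55/9.

-55/9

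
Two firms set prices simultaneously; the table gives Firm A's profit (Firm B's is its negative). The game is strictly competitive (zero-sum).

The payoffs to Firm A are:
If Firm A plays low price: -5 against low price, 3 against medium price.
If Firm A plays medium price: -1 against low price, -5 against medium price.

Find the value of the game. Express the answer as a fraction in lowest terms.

Row minima are -5 and -5, so Firm A's maximin is -5; column maxima are -1 and 3, so Firm B's minimax is -1. These differ, so the equilibrium is in mixed strategies.
Let Firm A play low price with probability p. Firm B is indifferent when −5p − (1−p) = 3p − 5(1−p), giving p = 1/3.
Let Firm B play low price with probability q. Firm A is indifferent when −5q + 3(1−q) = −q − 5(1−q), giving q = 2/3.
The value is -5·(2/3) + (3)·(1/3) = -7/3.

-7/3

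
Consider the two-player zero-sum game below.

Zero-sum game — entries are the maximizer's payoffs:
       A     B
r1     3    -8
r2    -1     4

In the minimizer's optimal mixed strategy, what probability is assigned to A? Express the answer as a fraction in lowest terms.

3/4

Row minima are -8 and -1, so the maximizer's maximin is -1; column maxima are 3 and 4, so the minimizer's minimax is 3. These differ, so the equilibrium is in mixed strategies.
Let the minimizer play A with probability q. The maximizer is indifferent when 3q − 8(1−q) = −q + 4(1−q), giving q = 3/4.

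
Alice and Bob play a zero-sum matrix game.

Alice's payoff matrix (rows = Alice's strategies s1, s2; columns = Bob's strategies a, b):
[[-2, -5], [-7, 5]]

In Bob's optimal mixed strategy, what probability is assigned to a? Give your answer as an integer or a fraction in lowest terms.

Row minima are -5 and -7, so Alice's maximin is -5; column maxima are -2 and 5, so Bob's minimax is -2. These differ, so the equilibrium is in mixed strategies.
Let Bob play a with probability q. Alice is indifferent when −2q − 5(1−q) = −7q + 5(1−q), giving q = 2/3.

2/3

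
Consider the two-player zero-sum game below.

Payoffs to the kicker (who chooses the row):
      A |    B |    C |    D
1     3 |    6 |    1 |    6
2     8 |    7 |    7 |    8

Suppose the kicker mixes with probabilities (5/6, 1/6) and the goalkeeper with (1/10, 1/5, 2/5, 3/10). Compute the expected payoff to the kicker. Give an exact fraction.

Against (1/10, 1/5, 2/5, 3/10), each row's expected payoff is 1: 37/10; 2: 37/5.
Taking the (5/6, 1/6)-weighted average: (5/6)·(37/10) + (1/6)·(37/5) = 259/60.

259/60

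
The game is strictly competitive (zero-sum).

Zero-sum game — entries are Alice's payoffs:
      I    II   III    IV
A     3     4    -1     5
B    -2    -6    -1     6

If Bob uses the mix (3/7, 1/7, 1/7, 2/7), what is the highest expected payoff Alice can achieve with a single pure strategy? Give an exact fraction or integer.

22/7

A: (3)·(3/7) + (4)·(1/7) + (-1)·(1/7) + (5)·(2/7) = 22/7.
B: (-2)·(3/7) + (-6)·(1/7) + (-1)·(1/7) + (6)·(2/7) = -1/7.
The best pure response is A with expected payoff 22/7.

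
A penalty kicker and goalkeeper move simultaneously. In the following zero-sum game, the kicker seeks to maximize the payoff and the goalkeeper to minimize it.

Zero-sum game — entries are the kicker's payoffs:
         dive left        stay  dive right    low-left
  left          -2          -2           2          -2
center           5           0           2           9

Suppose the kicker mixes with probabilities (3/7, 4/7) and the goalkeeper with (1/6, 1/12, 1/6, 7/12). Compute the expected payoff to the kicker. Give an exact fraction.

65/21

Against (1/6, 1/12, 1/6, 7/12), each row's expected payoff is left: -4/3; center: 77/12.
Taking the (3/7, 4/7)-weighted average: (3/7)·(-4/3) + (4/7)·(77/12) = 65/21.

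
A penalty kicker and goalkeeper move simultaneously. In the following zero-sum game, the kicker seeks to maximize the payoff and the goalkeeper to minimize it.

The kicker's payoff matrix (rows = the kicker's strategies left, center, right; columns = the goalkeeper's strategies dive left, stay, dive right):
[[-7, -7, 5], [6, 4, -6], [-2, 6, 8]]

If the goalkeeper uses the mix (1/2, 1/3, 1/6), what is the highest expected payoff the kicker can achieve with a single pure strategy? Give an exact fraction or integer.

left: (-7)·(1/2) + (-7)·(1/3) + (5)·(1/6) = -5.
center: (6)·(1/2) + (4)·(1/3) + (-6)·(1/6) = 10/3.
right: (-2)·(1/2) + (6)·(1/3) + (8)·(1/6) = 7/3.
The best pure response is center with expected payoff 10/3.

10/3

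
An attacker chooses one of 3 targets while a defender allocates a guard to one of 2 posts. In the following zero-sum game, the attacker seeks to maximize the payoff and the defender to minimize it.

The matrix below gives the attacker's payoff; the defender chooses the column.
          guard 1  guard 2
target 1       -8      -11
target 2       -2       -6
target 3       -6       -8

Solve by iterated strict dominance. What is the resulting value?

Row target 1 is strictly dominated by row target 2 (-2>-8, -6>-11); eliminate target 1.
Row target 3 is strictly dominated by row target 2 (-2>-6, -6>-8); eliminate target 3.
Column guard 1 is strictly dominated by guard 2 for the defender (-6<-2); eliminate guard 1.
Only (target 2, guard 2) remains, with payoff -6.

-6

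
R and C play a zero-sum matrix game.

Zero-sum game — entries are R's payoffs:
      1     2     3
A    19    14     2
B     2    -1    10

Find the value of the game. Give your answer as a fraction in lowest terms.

Column 1 is strictly dominated by 2 for C (it gives R more in every row).
The remaining 2×2 game on (A, B) × (2, 3) has no saddle point. Let R play A with probability p; indifference gives 14p − (1−p) = 2p + 10(1−p), so p = 11/23.
Similarly C's optimal q on 2 is 8/23, and the value is 14·(8/23) + (2)·(15/23) = 142/23.

142/23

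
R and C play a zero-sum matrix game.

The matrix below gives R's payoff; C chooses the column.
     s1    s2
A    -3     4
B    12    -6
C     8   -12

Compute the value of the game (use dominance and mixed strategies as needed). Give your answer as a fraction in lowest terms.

6/5

Row C is strictly dominated by row B, so R never plays it.
The remaining 2×2 game on (A, B) × (s1, s2) has no saddle point. Let R play A with probability p; indifference gives −3p + 12(1−p) = 4p − 6(1−p), so p = 18/25.
Similarly C's optimal q on s1 is 2/5, and the value is -3·(2/5) + (4)·(3/5) = 6/5.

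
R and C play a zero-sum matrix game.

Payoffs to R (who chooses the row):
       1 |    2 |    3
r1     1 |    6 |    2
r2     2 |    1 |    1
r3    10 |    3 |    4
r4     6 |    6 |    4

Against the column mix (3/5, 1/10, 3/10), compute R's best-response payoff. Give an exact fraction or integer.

r1: (1)·(3/5) + (6)·(1/10) + (2)·(3/10) = 9/5.
r2: (2)·(3/5) + (1)·(1/10) + (1)·(3/10) = 8/5.
r3: (10)·(3/5) + (3)·(1/10) + (4)·(3/10) = 15/2.
r4: (6)·(3/5) + (6)·(1/10) + (4)·(3/10) = 27/5.
The best pure response is r3 with expected payoff 15/2.

15/2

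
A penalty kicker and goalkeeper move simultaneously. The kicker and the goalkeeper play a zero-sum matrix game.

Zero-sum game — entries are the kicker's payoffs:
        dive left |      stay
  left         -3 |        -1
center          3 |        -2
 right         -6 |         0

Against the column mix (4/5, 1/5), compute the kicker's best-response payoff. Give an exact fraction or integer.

2

left: (-3)·(4/5) + (-1)·(1/5) = -13/5.
center: (3)·(4/5) + (-2)·(1/5) = 2.
right: (-6)·(4/5) + (0)·(1/5) = -24/5.
The best pure response is center with expected payoff 2.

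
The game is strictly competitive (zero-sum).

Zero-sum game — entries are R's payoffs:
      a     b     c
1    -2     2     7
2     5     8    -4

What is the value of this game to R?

Column b is strictly dominated by a for C (it gives R more in every row).
The remaining 2×2 game on (1, 2) × (a, c) has no saddle point. Let R play 1 with probability p; indifference gives −2p + 5(1−p) = 7p − 4(1−p), so p = 1/2.
Similarly C's optimal q on a is 11/18, and the value is -2·(11/18) + (7)·(7/18) = 3/2.

3/2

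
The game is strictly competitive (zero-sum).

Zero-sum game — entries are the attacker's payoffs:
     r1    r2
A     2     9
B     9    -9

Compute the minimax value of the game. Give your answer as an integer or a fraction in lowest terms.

99/25

Row minima are 2 and -9, so the attacker's maximin is 2; column maxima are 9 and 9, so the defender's minimax is 9. These differ, so the equilibrium is in mixed strategies.
Let the attacker play A with probability p. The defender is indifferent when 2p + 9(1−p) = 9p − 9(1−p), giving p = 18/25.
Let the defender play r1 with probability q. The attacker is indifferent when 2q + 9(1−q) = 9q − 9(1−q), giving q = 18/25.
The value is 2·(18/25) + (9)·(7/25) = 99/25.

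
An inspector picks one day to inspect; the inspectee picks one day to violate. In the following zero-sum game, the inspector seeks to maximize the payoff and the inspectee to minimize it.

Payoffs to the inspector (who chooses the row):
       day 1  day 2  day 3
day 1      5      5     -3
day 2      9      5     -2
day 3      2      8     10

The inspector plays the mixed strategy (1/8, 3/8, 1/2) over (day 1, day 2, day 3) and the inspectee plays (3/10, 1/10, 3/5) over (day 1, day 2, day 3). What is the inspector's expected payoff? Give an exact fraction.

179/40

Against (3/10, 1/10, 3/5), each row's expected payoff is day 1: 1/5; day 2: 2; day 3: 37/5.
Taking the (1/8, 3/8, 1/2)-weighted average: (1/8)·(1/5) + (3/8)·(2) + (1/2)·(37/5) = 179/40.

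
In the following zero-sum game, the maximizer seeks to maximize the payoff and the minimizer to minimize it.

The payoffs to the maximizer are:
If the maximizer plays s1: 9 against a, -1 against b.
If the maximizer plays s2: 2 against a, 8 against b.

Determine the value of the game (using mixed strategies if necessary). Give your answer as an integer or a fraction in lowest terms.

Row minima are -1 and 2, so the maximizer's maximin is 2; column maxima are 9 and 8, so the minimizer's minimax is 8. These differ, so the equilibrium is in mixed strategies.
Let the maximizer play s1 with probability p. The minimizer is indifferent when 9p + 2(1−p) = −p + 8(1−p), giving p = 3/8.
Let the minimizer play a with probability q. The maximizer is indifferent when 9q − (1−q) = 2q + 8(1−q), giving q = 9/16.
The value is 9·(9/16) + (-1)·(7/16) = 37/8.

37/8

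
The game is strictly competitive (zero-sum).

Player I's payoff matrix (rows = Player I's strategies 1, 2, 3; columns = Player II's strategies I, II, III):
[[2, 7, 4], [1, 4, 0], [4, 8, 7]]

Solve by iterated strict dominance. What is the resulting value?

4

Row 1 is strictly dominated by row 3 (4>2, 8>7, 7>4); eliminate 1.
Row 2 is strictly dominated by row 3 (4>1, 8>4, 7>0); eliminate 2.
Column II is strictly dominated by I for Player II (4<8); eliminate II.
Column III is strictly dominated by I for Player II (4<7); eliminate III.
Only (3, I) remains, with payoff 4.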